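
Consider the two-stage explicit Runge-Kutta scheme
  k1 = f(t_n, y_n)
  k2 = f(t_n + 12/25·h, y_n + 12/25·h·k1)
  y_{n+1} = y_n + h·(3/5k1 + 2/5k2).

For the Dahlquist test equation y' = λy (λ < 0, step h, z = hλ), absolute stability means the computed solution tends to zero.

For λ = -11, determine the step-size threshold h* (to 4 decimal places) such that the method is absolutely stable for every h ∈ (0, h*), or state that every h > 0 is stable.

(-5.2083,0); λ=-11 ⇒ h* = (125/24)/11 = 0.4735.

Test eqn y'=λy, z=hλ:
  k1=λy_n ⇒ h·k1=z·y_n;  k2=λ(1+12/25z)y_n ⇒ h·k2=z(1+12/25z)y_n
  y_{n+1}/y_n = 1 + 3/5z + 2/5z(1+12/25z) = 1 + z + 24/125z²
  R(z) = 1 + z + 24/125z².

Find x<0 with |R(x)|<1.
x=-1.32: |R|=0.0145
R=1: x+24/125x²=0 ⇒ x=−125/24=-5.2083; min R=1−1/(4·24/125)=-0.3021>−1
Confirm numerically:
  x=-5.037: |R|=0.83430 <1
  x=-4.288: |R|=0.24229 <1
  x=-2.412: |R|=0.29499 <1
  x=-5.677: |R|=1.51084 >1
  x=-5.282: |R|=1.07471 >1
Stable set (-5.2083, 0).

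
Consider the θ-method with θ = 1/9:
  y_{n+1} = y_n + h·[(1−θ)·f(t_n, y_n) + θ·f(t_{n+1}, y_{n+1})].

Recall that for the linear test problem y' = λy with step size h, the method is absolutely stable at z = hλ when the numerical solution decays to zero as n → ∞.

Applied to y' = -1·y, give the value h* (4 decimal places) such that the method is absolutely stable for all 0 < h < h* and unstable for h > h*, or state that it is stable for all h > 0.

(-2.5714,0); λ=-1 ⇒ h* = (18/7)/1 = 2.5714.

Test eqn y'=λy, z=hλ:
  y_{n+1} = y_n + z·[8/9·y_n + 1/9·y_{n+1}] ⇒ (1 − 1/9z)y_{n+1} = (1 + 8/9z)y_n
  Hence R(z) = (1 + 8/9z)/(1 − 1/9z).

Find x<0 with |R(x)|<1.
x=-0.86: |R|=0.2150
R=−1: 1+8/9x = −1+1/9x ⇒ -7/9x=2 ⇒ x=2/(-7/9)=-2.5714
Confirm numerically:
  x=-2.523: |R|=0.97058 <1
  x=-1.896: |R|=0.56608 <1
  x=-1.397: |R|=0.20929 <1
  x=-1.170: |R|=0.03540 <1
  x=-3.110: |R|=1.31131 >1
  x=-2.854: |R|=1.16686 >1
  x=-2.802: |R|=1.13676 >1
Stable set (-2.5714, 0).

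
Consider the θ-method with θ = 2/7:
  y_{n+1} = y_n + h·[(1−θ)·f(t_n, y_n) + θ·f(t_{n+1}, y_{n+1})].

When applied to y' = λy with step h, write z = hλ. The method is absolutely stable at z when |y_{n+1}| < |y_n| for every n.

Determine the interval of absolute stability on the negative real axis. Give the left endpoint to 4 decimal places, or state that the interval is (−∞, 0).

Test eqn y'=λy, z=hλ:
  y_{n+1} = y_n + z·[5/7·y_n + 2/7·y_{n+1}] ⇒ (1 − 2/7z)y_{n+1} = (1 + 5/7z)y_n
  so R(z) = (1 + 5/7z)/(1 − 2/7z).

Find x<0 with |R(x)|<1.
x=-0.63: |R|=0.4661
R=−1: 1+5/7x = −1+2/7x ⇒ -3/7x=2 ⇒ x=2/(-3/7)=-4.6667
Confirm numerically:
  x=-4.124: |R|=0.89323 <1
  x=-3.534: |R|=0.75846 <1
  x=-2.928: |R|=0.59428 <1
  x=-2.367: |R|=0.41205 <1
  x=-5.217: |R|=1.09470 >1
  x=-5.174: |R|=1.08773 >1
  x=-4.862: |R|=1.03504 >1
Stable set (-4.6667, 0).

(-4.6667, 0).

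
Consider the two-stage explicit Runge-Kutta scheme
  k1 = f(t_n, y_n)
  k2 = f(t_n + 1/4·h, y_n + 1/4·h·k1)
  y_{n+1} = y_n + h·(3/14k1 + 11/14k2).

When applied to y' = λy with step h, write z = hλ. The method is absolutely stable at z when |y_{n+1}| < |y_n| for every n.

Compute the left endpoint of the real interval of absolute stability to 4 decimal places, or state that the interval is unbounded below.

left endpoint -5.0909.

With y'=λy (z=hλ):
  k1=λy_n ⇒ h·k1=z·y_n;  k2=λ(1+1/4z)y_n ⇒ h·k2=z(1+1/4z)y_n
  y_{n+1}/y_n = 1 + 3/14z + 11/14z(1+1/4z) = 1 + z + 11/56z²
  so R(z) = 1 + z + 11/56z².

Solve |R(x)|<1 on ℝ⁻.
x=-0.36: |R|=0.6655
R=1: x+11/56x²=0 ⇒ x=−56/11=-5.0909; min R=1−1/(4·11/56)=-0.2727>−1
Confirm numerically:
  x=-4.465: |R|=0.45104 <1
  x=-4.344: |R|=0.36267 <1
  x=-3.190: |R|=0.19112 <1
  x=-5.387: |R|=1.31331 >1
  x=-5.273: |R|=1.18860 >1
  x=-5.215: |R|=1.12712 >1
So |R|<1 on (-5.0909, 0).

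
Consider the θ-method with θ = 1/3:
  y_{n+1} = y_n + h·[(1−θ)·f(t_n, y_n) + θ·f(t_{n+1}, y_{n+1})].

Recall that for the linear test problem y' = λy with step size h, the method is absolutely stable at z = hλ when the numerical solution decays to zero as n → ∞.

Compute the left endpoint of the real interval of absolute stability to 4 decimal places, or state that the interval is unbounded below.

Test eqn y'=λy, z=hλ:
  y_{n+1} = y_n + z·[2/3·y_n + 1/3·y_{n+1}] ⇒ (1 − 1/3z)y_{n+1} = (1 + 2/3z)y_n
  so R(z) = (1 + 2/3z)/(1 − 1/3z).

Solve |R(x)|<1 on ℝ⁻.
x=-0.99: |R|=0.2556
R=−1: 1+2/3x = −1+1/3x ⇒ -1/3x=2 ⇒ x=2/(-1/3)=-6.0000
Confirm numerically:
  x=-5.280: |R|=0.91304 <1
  x=-5.198: |R|=0.90217 <1
  x=-3.604: |R|=0.63719 <1
  x=-3.194: |R|=0.54698 <1
  x=-6.547: |R|=1.05730 >1
  x=-6.070: |R|=1.00772 >1
Interval (-6.0000, 0).

z* = -6.0000.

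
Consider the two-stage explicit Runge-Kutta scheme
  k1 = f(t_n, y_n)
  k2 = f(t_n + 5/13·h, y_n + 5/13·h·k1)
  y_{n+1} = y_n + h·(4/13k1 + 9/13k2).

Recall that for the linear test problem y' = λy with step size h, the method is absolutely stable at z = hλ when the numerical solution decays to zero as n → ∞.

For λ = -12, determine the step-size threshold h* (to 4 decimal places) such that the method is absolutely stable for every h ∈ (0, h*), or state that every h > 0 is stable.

(-3.7556,0); λ=-12 ⇒ h* = (169/45)/12 = 0.3130.

Set f=λy, z=hλ:
  k1=λy_n ⇒ h·k1=z·y_n;  k2=λ(1+5/13z)y_n ⇒ h·k2=z(1+5/13z)y_n
  y_{n+1}/y_n = 1 + 4/13z + 9/13z(1+5/13z) = 1 + z + 45/169z²
  ⇒ R(z) = 1 + z + 45/169z².

Find x<0 with |R(x)|<1.
x=-1.61: |R|=0.0802
R=1: x+45/169x²=0 ⇒ x=−169/45=-3.7556; min R=1−1/(4·45/169)=0.0611>−1
Confirm numerically:
  x=-3.072: |R|=0.44086 <1
  x=-2.908: |R|=0.34372 <1
  x=-2.321: |R|=0.11342 <1
  x=-4.178: |R|=1.46996 >1
  x=-3.972: |R|=1.22892 >1
  x=-3.966: |R|=1.22224 >1
Interval (-3.7556, 0).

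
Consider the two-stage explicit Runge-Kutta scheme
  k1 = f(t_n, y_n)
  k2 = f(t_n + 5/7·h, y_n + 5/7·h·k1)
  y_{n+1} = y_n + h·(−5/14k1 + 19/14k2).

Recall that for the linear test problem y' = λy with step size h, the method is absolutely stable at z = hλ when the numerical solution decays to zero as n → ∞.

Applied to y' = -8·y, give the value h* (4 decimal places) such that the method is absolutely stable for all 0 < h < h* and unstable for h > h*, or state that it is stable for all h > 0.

Test eqn y'=λy, z=hλ:
  k1=λy_n ⇒ h·k1=z·y_n;  k2=λ(1+5/7z)y_n ⇒ h·k2=z(1+5/7z)y_n
  y_{n+1}/y_n = 1 − 5/14z + 19/14z(1+5/7z) = 1 + z + 95/98z²
  R(z) = 1 + z + 95/98z².

Boundary: |R(x)|=1, x<0.
x=-1.66: |R|=2.0112
R=1: x+95/98x²=0 ⇒ x=−98/95=-1.0316; min R=1−1/(4·95/98)=0.7421>−1
Confirm numerically:
  x=-0.699: |R|=0.77464 <1
  x=-0.594: |R|=0.74803 <1
  x=-0.543: |R|=0.74282 <1
  x=-1.152: |R|=1.13448 >1
  x=-1.124: |R|=1.10070 >1
Interval (-1.0316, 0).

(-1.0316,0); λ=-8 ⇒ h* = (98/95)/8 = 0.1289.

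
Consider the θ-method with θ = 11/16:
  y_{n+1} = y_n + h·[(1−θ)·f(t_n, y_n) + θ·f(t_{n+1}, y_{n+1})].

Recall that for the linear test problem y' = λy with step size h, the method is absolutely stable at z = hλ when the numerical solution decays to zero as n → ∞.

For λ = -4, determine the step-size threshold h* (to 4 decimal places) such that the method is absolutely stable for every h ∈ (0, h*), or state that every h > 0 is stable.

(−∞, 0) — no finite endpoint. Any h>0 works for λ=-4.

Test eqn y'=λy, z=hλ:
  y_{n+1} = y_n + z·[5/16·y_n + 11/16·y_{n+1}] ⇒ (1 − 11/16z)y_{n+1} = (1 + 5/16z)y_n
  ⇒ R(z) = (1 + 5/16z)/(1 − 11/16z).

Solve |R(x)|<1 on ℝ⁻.
x=-1.25: |R|=0.3277
x=-2: |R|=0.1579
x=-10: |R|=0.2698
x=-100: |R|=0.4337
θ=11/16≥1/2 ⇒ |1+5/16x|<|1−11/16x| ∀x<0 ⇒ interval (−∞,0).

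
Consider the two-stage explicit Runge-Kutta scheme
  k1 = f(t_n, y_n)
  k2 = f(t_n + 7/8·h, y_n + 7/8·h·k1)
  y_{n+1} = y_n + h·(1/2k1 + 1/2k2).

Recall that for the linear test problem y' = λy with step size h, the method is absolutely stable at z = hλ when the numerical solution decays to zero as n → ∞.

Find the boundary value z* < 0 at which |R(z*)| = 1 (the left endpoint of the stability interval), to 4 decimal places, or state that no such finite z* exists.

z* = -2.2857.

Test eqn y'=λy, z=hλ:
  k1=λy_n ⇒ h·k1=z·y_n;  k2=λ(1+7/8z)y_n ⇒ h·k2=z(1+7/8z)y_n
  y_{n+1}/y_n = 1 + 1/2z + 1/2z(1+7/8z) = 1 + z + 7/16z²
  ⇒ R(z) = 1 + z + 7/16z².

Boundary: |R(x)|=1, x<0.
x=-0.86: |R|=0.4636
R=1: x+7/16x²=0 ⇒ x=−16/7=-2.2857; min R=1−1/(4·7/16)=0.4286>−1
Confirm numerically:
  x=-2.205: |R|=0.92214 <1
  x=-1.594: |R|=0.51762 <1
  x=-1.440: |R|=0.46720 <1
  x=-2.539: |R|=1.28135 >1
  x=-2.385: |R|=1.10360 >1
Stable set (-2.2857, 0).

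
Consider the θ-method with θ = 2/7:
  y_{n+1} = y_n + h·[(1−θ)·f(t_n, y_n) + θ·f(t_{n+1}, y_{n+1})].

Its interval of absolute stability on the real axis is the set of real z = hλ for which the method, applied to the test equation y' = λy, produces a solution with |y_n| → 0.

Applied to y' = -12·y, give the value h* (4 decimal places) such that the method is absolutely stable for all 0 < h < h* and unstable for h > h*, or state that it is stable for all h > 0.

(-4.6667,0); λ=-12 ⇒ h* = (14/3)/12 = 0.3889.

On y'=λy, z=hλ:
  y_{n+1} = y_n + z·[5/7·y_n + 2/7·y_{n+1}] ⇒ (1 − 2/7z)y_{n+1} = (1 + 5/7z)y_n
  so R(z) = (1 + 5/7z)/(1 − 2/7z).

Find x<0 with |R(x)|<1.
x=-1.28: |R|=0.0628
R=−1: 1+5/7x = −1+2/7x ⇒ -3/7x=2 ⇒ x=2/(-3/7)=-4.6667
Confirm numerically:
  x=-4.489: |R|=0.96664 <1
  x=-3.067: |R|=0.63461 <1
  x=-2.417: |R|=0.42969 <1
  x=-5.111: |R|=1.07740 >1
  x=-4.758: |R|=1.01659 >1
Stable set (-4.6667, 0).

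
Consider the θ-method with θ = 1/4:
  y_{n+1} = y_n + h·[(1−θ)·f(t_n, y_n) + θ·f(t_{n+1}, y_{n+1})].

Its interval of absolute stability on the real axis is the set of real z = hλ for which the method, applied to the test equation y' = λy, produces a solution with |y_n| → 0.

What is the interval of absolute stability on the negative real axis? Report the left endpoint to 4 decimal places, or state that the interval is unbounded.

With y'=λy (z=hλ):
  y_{n+1} = y_n + z·[3/4·y_n + 1/4·y_{n+1}] ⇒ (1 − 1/4z)y_{n+1} = (1 + 3/4z)y_n
  ⇒ R(z) = (1 + 3/4z)/(1 − 1/4z).

Solve |R(x)|<1 on ℝ⁻.
x=-0.37: |R|=0.6613
R=−1: 1+3/4x = −1+1/4x ⇒ -1/2x=2 ⇒ x=2/(-1/2)=-4.0000
Confirm numerically:
  x=-3.743: |R|=0.93362 <1
  x=-2.906: |R|=0.68317 <1
  x=-1.791: |R|=0.23709 <1
  x=-4.516: |R|=1.12118 >1
  x=-4.299: |R|=1.07206 >1
  x=-4.087: |R|=1.02152 >1
Stable set (-4.0000, 0).

(-4.0000, 0).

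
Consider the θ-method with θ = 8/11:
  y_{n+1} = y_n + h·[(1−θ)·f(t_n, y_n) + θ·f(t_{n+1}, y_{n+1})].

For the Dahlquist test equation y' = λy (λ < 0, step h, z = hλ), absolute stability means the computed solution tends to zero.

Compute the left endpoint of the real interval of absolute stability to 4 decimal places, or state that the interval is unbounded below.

On y'=λy, z=hλ:
  y_{n+1} = y_n + z·[3/11·y_n + 8/11·y_{n+1}] ⇒ (1 − 8/11z)y_{n+1} = (1 + 3/11z)y_n
  R(z) = (1 + 3/11z)/(1 − 8/11z).

Solve |R(x)|<1 on ℝ⁻.
x=-1.57: |R|=0.2670
x=-2: |R|=0.1852
x=-10: |R|=0.2088
x=-100: |R|=0.3564
θ=8/11≥1/2 ⇒ |1+3/11x|<|1−8/11x| ∀x<0 ⇒ unbounded interval.

(−∞, 0) — no finite endpoint.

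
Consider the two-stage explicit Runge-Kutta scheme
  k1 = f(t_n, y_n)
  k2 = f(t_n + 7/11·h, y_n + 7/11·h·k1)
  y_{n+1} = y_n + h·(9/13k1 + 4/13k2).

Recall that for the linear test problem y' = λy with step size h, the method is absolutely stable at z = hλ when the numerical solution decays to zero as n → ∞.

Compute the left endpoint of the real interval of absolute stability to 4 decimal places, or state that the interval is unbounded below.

left endpoint -5.1071.

Set f=λy, z=hλ:
  k1=λy_n ⇒ h·k1=z·y_n;  k2=λ(1+7/11z)y_n ⇒ h·k2=z(1+7/11z)y_n
  y_{n+1}/y_n = 1 + 9/13z + 4/13z(1+7/11z) = 1 + z + 28/143z²
  R(z) = 1 + z + 28/143z².

Need |R(x)|<1, x<0.
x=-0.75: |R|=0.3601
R=1: x+28/143x²=0 ⇒ x=−143/28=-5.1071; min R=1−1/(4·28/143)=-0.2768>−1
Confirm numerically:
  x=-4.160: |R|=0.22851 <1
  x=-3.639: |R|=0.04610 <1
  x=-3.327: |R|=0.15966 <1
  x=-2.289: |R|=0.26308 <1
  x=-5.604: |R|=1.54519 >1
  x=-5.132: |R|=1.02498 >1
Interval (-5.1071, 0).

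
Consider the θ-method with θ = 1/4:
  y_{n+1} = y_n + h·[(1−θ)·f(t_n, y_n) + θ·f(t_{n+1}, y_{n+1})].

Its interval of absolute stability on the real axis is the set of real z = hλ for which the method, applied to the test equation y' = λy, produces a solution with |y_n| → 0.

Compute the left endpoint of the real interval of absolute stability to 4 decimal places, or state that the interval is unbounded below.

z* = -4.0000.

Test eqn y'=λy, z=hλ:
  y_{n+1} = y_n + z·[3/4·y_n + 1/4·y_{n+1}] ⇒ (1 − 1/4z)y_{n+1} = (1 + 3/4z)y_n
  ⇒ R(z) = (1 + 3/4z)/(1 − 1/4z).

Solve |R(x)|<1 on ℝ⁻.
x=-1.2: |R|=0.0769
R=−1: 1+3/4x = −1+1/4x ⇒ -1/2x=2 ⇒ x=2/(-1/2)=-4.0000
Confirm numerically:
  x=-3.726: |R|=0.92907 <1
  x=-3.357: |R|=0.82520 <1
  x=-2.159: |R|=0.40218 <1
  x=-2.062: |R|=0.36061 <1
  x=-4.409: |R|=1.09728 >1
  x=-4.131: |R|=1.03222 >1
So |R|<1 on (-4.0000, 0).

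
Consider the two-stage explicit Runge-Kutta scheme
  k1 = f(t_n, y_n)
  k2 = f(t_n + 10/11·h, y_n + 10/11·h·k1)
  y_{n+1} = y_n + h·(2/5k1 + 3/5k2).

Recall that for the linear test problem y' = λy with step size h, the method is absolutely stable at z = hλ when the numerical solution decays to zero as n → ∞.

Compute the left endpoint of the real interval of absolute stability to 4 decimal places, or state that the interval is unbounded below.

left endpoint -1.8333.

Test eqn y'=λy, z=hλ:
  k1=λy_n ⇒ h·k1=z·y_n;  k2=λ(1+10/11z)y_n ⇒ h·k2=z(1+10/11z)y_n
  y_{n+1}/y_n = 1 + 2/5z + 3/5z(1+10/11z) = 1 + z + 6/11z²
  so R(z) = 1 + z + 6/11z².

Find x<0 with |R(x)|<1.
x=-1.51: |R|=0.7337
R=1: x+6/11x²=0 ⇒ x=−11/6=-1.8333; min R=1−1/(4·6/11)=0.5417>−1
Confirm numerically:
  x=-1.306: |R|=0.62435 <1
  x=-1.255: |R|=0.60410 <1
  x=-1.072: |R|=0.55483 <1
  x=-0.798: |R|=0.54935 <1
  x=-2.181: |R|=1.41360 >1
  x=-1.994: |R|=1.17475 >1
  x=-1.854: |R|=1.02090 >1
So |R|<1 on (-1.8333, 0).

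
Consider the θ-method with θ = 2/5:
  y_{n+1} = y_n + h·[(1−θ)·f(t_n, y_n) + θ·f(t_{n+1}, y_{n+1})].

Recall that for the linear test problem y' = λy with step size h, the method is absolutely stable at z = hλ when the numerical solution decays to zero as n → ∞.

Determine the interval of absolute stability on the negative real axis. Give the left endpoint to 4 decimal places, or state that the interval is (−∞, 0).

(-10.0000, 0).

Test eqn y'=λy, z=hλ:
  y_{n+1} = y_n + z·[3/5·y_n + 2/5·y_{n+1}] ⇒ (1 − 2/5z)y_{n+1} = (1 + 3/5z)y_n
  so R(z) = (1 + 3/5z)/(1 − 2/5z).

Boundary: |R(x)|=1, x<0.
x=-0.61: |R|=0.5096
R=−1: 1+3/5x = −1+2/5x ⇒ -1/5x=2 ⇒ x=2/(-1/5)=-10.0000
Confirm numerically:
  x=-7.159: |R|=0.85294 <1
  x=-5.239: |R|=0.69240 <1
  x=-4.131: |R|=0.55746 <1
  x=-10.584: |R|=1.02232 >1
  x=-10.524: |R|=1.02012 >1
  x=-10.138: |R|=1.00546 >1
Stable set (-10.0000, 0).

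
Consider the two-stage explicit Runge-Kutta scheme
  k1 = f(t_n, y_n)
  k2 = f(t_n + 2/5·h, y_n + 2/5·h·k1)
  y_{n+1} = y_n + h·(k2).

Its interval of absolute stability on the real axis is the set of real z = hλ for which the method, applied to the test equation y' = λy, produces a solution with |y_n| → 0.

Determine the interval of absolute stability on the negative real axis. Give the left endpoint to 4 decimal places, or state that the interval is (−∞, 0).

Set f=λy, z=hλ:
  k1=λy_n ⇒ h·k1=z·y_n;  k2=λ(1+2/5z)y_n ⇒ h·k2=z(1+2/5z)y_n
  y_{n+1}/y_n = 1 + z(1+2/5z) = 1 + z + 2/5z²
  ⇒ R(z) = 1 + z + 2/5z².

Solve |R(x)|<1 on ℝ⁻.
x=-1.61: |R|=0.4268
R=1: x+2/5x²=0 ⇒ x=−5/2=-2.5000; min R=1−1/(4·2/5)=0.3750>−1
Confirm numerically:
  x=-2.165: |R|=0.70989 <1
  x=-1.898: |R|=0.54296 <1
  x=-1.047: |R|=0.39148 <1
  x=-2.893: |R|=1.45478 >1
  x=-2.723: |R|=1.24289 >1
Stable set (-2.5000, 0).

(-2.5000, 0).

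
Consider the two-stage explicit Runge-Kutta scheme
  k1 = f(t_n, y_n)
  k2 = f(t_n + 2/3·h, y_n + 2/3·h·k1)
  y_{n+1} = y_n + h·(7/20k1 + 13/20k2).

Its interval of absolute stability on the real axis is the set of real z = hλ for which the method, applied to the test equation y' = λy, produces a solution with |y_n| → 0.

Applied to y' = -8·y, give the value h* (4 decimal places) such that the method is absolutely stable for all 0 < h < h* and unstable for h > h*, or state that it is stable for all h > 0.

(-2.3077,0); λ=-8 ⇒ h* = (30/13)/8 = 0.2885.

Test eqn y'=λy, z=hλ:
  k1=λy_n ⇒ h·k1=z·y_n;  k2=λ(1+2/3z)y_n ⇒ h·k2=z(1+2/3z)y_n
  y_{n+1}/y_n = 1 + 7/20z + 13/20z(1+2/3z) = 1 + z + 13/30z²
  R(z) = 1 + z + 13/30z².

Boundary: |R(x)|=1, x<0.
x=-0.39: |R|=0.6759
R=1: x+13/30x²=0 ⇒ x=−30/13=-2.3077; min R=1−1/(4·13/30)=0.4231>−1
Confirm numerically:
  x=-2.180: |R|=0.87937 <1
  x=-2.133: |R|=0.83853 <1
  x=-1.542: |R|=0.48836 <1
  x=-0.977: |R|=0.43663 <1
  x=-2.740: |R|=1.51329 >1
  x=-2.563: |R|=1.28355 >1
  x=-2.380: |R|=1.07457 >1
So |R|<1 on (-2.3077, 0).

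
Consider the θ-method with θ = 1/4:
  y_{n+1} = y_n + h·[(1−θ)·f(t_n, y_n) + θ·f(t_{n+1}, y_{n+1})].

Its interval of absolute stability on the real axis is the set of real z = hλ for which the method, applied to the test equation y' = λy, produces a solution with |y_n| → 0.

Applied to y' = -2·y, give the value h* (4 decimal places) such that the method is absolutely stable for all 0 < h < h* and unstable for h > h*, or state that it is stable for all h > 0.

Test eqn y'=λy, z=hλ:
  y_{n+1} = y_n + z·[3/4·y_n + 1/4·y_{n+1}] ⇒ (1 − 1/4z)y_{n+1} = (1 + 3/4z)y_n
  R(z) = (1 + 3/4z)/(1 − 1/4z).

Solve |R(x)|<1 on ℝ⁻.
x=-1.12: |R|=0.1250
R=−1: 1+3/4x = −1+1/4x ⇒ -1/2x=2 ⇒ x=2/(-1/2)=-4.0000
Confirm numerically:
  x=-3.835: |R|=0.95788 <1
  x=-3.679: |R|=0.91640 <1
  x=-3.275: |R|=0.80069 <1
  x=-4.598: |R|=1.13910 >1
  x=-4.470: |R|=1.11098 >1
  x=-4.164: |R|=1.04018 >1
Interval (-4.0000, 0).

(-4.0000,0); λ=-2 ⇒ h* = (4)/2 = 2.0000.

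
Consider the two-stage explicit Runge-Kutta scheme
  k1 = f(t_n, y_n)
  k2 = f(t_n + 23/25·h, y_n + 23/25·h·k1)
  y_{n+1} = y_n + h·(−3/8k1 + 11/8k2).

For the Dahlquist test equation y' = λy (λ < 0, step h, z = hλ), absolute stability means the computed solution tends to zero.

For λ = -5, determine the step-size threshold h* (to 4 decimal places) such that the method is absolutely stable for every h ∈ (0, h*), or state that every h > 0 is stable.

(-0.7905,0); λ=-5 ⇒ h* = (200/253)/5 = 0.1581.

Set f=λy, z=hλ:
  k1=λy_n ⇒ h·k1=z·y_n;  k2=λ(1+23/25z)y_n ⇒ h·k2=z(1+23/25z)y_n
  y_{n+1}/y_n = 1 − 3/8z + 11/8z(1+23/25z) = 1 + z + 253/200z²
  Hence R(z) = 1 + z + 253/200z².

Find x<0 with |R(x)|<1.
x=-1.59: |R|=2.6080
R=1: x+253/200x²=0 ⇒ x=−200/253=-0.7905; min R=1−1/(4·253/200)=0.8024>−1
Confirm numerically:
  x=-0.723: |R|=0.93825 <1
  x=-0.712: |R|=0.92928 <1
  x=-0.655: |R|=0.88772 <1
  x=-1.209: |R|=1.64003 >1
  x=-0.989: |R|=1.24832 >1
Interval (-0.7905, 0).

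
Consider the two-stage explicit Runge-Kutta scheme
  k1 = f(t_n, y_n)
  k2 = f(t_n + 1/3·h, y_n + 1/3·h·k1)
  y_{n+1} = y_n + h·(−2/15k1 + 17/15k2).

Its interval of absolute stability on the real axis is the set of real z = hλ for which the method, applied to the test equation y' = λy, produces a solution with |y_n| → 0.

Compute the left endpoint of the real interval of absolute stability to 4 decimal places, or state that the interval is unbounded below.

With y'=λy (z=hλ):
  k1=λy_n ⇒ h·k1=z·y_n;  k2=λ(1+1/3z)y_n ⇒ h·k2=z(1+1/3z)y_n
  y_{n+1}/y_n = 1 − 2/15z + 17/15z(1+1/3z) = 1 + z + 17/45z²
  R(z) = 1 + z + 17/45z².

Boundary: |R(x)|=1, x<0.
x=-0.58: |R|=0.5471
R=1: x+17/45x²=0 ⇒ x=−45/17=-2.6471; min R=1−1/(4·17/45)=0.3382>−1
Confirm numerically:
  x=-2.141: |R|=0.59069 <1
  x=-1.303: |R|=0.33839 <1
  x=-1.211: |R|=0.34302 <1
  x=-3.230: |R|=1.71132 >1
  x=-3.025: |R|=1.43190 >1
  x=-2.844: |R|=1.21159 >1
So |R|<1 on (-2.6471, 0).

z* = -2.6471.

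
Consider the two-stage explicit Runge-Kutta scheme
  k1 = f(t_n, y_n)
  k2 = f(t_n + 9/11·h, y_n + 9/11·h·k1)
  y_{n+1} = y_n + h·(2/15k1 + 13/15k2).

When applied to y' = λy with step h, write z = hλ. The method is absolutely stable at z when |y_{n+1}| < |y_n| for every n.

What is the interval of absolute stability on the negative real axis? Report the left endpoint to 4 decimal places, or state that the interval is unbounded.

On y'=λy, z=hλ:
  k1=λy_n ⇒ h·k1=z·y_n;  k2=λ(1+9/11z)y_n ⇒ h·k2=z(1+9/11z)y_n
  y_{n+1}/y_n = 1 + 2/15z + 13/15z(1+9/11z) = 1 + z + 39/55z²
  so R(z) = 1 + z + 39/55z².

Solve |R(x)|<1 on ℝ⁻.
x=-1.52: |R|=1.1183
R=1: x+39/55x²=0 ⇒ x=−55/39=-1.4103; min R=1−1/(4·39/55)=0.6474>−1
Confirm numerically:
  x=-1.338: |R|=0.93145 <1
  x=-1.172: |R|=0.80200 <1
  x=-0.731: |R|=0.64791 <1
  x=-0.716: |R|=0.64752 <1
  x=-1.913: |R|=1.68197 >1
  x=-1.513: |R|=1.11023 >1
Interval (-1.4103, 0).

z∈(-1.4103,0).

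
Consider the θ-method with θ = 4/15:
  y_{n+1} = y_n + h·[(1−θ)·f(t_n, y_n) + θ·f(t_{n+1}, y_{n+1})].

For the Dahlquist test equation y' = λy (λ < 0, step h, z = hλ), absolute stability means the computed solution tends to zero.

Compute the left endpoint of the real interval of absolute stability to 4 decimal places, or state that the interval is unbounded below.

On y'=λy, z=hλ:
  y_{n+1} = y_n + z·[11/15·y_n + 4/15·y_{n+1}] ⇒ (1 − 4/15z)y_{n+1} = (1 + 11/15z)y_n
  Hence R(z) = (1 + 11/15z)/(1 − 4/15z).

Boundary: |R(x)|=1, x<0.
x=-0.97: |R|=0.2293
R=−1: 1+11/15x = −1+4/15x ⇒ -7/15x=2 ⇒ x=2/(-7/15)=-4.2857
Confirm numerically:
  x=-3.817: |R|=0.89160 <1
  x=-3.114: |R|=0.70127 <1
  x=-1.963: |R|=0.28851 <1
  x=-4.862: |R|=1.11710 >1
  x=-4.494: |R|=1.04421 >1
So |R|<1 on (-4.2857, 0).

left endpoint -4.2857.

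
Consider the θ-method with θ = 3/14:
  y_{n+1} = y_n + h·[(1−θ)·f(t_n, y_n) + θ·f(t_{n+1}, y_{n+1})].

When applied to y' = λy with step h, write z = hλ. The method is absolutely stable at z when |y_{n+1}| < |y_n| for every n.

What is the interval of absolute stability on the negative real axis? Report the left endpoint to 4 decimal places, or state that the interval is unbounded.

On y'=λy, z=hλ:
  y_{n+1} = y_n + z·[11/14·y_n + 3/14·y_{n+1}] ⇒ (1 − 3/14z)y_{n+1} = (1 + 11/14z)y_n
  ⇒ R(z) = (1 + 11/14z)/(1 − 3/14z).

Need |R(x)|<1, x<0.
x=-1.27: |R|=0.0017
R=−1: 1+11/14x = −1+3/14x ⇒ -4/7x=2 ⇒ x=2/(-4/7)=-3.5000
Confirm numerically:
  x=-3.192: |R|=0.89549 <1
  x=-2.499: |R|=0.62748 <1
  x=-1.721: |R|=0.25732 <1
  x=-3.885: |R|=1.12005 >1
  x=-3.852: |R|=1.11019 >1
  x=-3.603: |R|=1.03321 >1
Stable set (-3.5000, 0).

(-3.5000, 0).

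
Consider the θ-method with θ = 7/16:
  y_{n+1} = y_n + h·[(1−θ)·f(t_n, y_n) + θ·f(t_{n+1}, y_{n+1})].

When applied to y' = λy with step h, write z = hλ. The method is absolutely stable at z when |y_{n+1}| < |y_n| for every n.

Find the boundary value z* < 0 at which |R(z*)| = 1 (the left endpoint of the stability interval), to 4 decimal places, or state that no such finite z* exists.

Test eqn y'=λy, z=hλ:
  y_{n+1} = y_n + z·[9/16·y_n + 7/16·y_{n+1}] ⇒ (1 − 7/16z)y_{n+1} = (1 + 9/16z)y_n
  Hence R(z) = (1 + 9/16z)/(1 − 7/16z).

Find x<0 with |R(x)|<1.
x=-1.18: |R|=0.2218
R=−1: 1+9/16x = −1+7/16x ⇒ -1/8x=2 ⇒ x=2/(-1/8)=-16.0000
Confirm numerically:
  x=-13.933: |R|=0.96359 <1
  x=-11.234: |R|=0.89928 <1
  x=-8.867: |R|=0.81726 <1
  x=-7.635: |R|=0.75909 <1
  x=-16.590: |R|=1.00893 >1
  x=-16.432: |R|=1.00659 >1
  x=-16.363: |R|=1.00556 >1
Stable set (-16.0000, 0).

z* = -16.0000.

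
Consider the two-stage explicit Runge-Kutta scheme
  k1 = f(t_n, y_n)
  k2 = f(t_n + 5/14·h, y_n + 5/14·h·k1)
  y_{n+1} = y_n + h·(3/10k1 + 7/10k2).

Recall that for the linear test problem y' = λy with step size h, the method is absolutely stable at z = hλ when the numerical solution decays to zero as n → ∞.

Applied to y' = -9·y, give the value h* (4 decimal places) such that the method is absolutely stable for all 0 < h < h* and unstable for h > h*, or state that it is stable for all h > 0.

With y'=λy (z=hλ):
  k1=λy_n ⇒ h·k1=z·y_n;  k2=λ(1+5/14z)y_n ⇒ h·k2=z(1+5/14z)y_n
  y_{n+1}/y_n = 1 + 3/10z + 7/10z(1+5/14z) = 1 + z + 1/4z²
  Hence R(z) = 1 + z + 1/4z².

Find x<0 with |R(x)|<1.
x=-0.48: |R|=0.5776
R=1: x+1/4x²=0 ⇒ x=−4=-4.0000; min R=1−1/(4·1/4)=0.0000>−1
Confirm numerically:
  x=-3.325: |R|=0.43891 <1
  x=-3.202: |R|=0.36120 <1
  x=-2.669: |R|=0.11189 <1
  x=-2.463: |R|=0.05359 <1
  x=-4.566: |R|=1.64609 >1
  x=-4.491: |R|=1.55127 >1
  x=-4.319: |R|=1.34444 >1
So |R|<1 on (-4.0000, 0).

(-4.0000,0); λ=-9 ⇒ h* = (4)/9 = 0.4444.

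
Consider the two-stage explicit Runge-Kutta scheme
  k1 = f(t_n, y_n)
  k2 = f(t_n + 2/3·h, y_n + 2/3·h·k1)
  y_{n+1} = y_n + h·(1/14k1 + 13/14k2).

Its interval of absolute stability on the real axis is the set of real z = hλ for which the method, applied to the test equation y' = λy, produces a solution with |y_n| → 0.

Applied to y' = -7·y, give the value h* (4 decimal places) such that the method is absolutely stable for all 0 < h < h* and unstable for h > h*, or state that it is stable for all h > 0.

Set f=λy, z=hλ:
  k1=λy_n ⇒ h·k1=z·y_n;  k2=λ(1+2/3z)y_n ⇒ h·k2=z(1+2/3z)y_n
  y_{n+1}/y_n = 1 + 1/14z + 13/14z(1+2/3z) = 1 + z + 13/21z²
  so R(z) = 1 + z + 13/21z².

Solve |R(x)|<1 on ℝ⁻.
x=-1.72: |R|=1.1114
R=1: x+13/21x²=0 ⇒ x=−21/13=-1.6154; min R=1−1/(4·13/21)=0.5962>−1
Confirm numerically:
  x=-1.340: |R|=0.77156 <1
  x=-1.218: |R|=0.70037 <1
  x=-1.075: |R|=0.64039 <1
  x=-0.877: |R|=0.59913 <1
  x=-2.205: |R|=1.80483 >1
  x=-1.693: |R|=1.08134 >1
  x=-1.650: |R|=1.03536 >1
Stable set (-1.6154, 0).

(-1.6154,0); λ=-7 ⇒ h* = (21/13)/7 = 0.2308.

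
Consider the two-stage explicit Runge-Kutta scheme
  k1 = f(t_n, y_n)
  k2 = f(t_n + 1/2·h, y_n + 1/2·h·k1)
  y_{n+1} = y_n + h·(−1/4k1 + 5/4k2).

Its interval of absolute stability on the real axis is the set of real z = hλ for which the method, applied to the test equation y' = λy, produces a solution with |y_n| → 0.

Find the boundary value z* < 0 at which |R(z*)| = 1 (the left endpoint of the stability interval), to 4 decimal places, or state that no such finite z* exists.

On y'=λy, z=hλ:
  k1=λy_n ⇒ h·k1=z·y_n;  k2=λ(1+1/2z)y_n ⇒ h·k2=z(1+1/2z)y_n
  y_{n+1}/y_n = 1 − 1/4z + 5/4z(1+1/2z) = 1 + z + 5/8z²
  ⇒ R(z) = 1 + z + 5/8z².

Need |R(x)|<1, x<0.
x=-0.6: |R|=0.6250
R=1: x+5/8x²=0 ⇒ x=−8/5=-1.6000; min R=1−1/(4·5/8)=0.6000>−1
Confirm numerically:
  x=-1.241: |R|=0.72155 <1
  x=-1.150: |R|=0.67656 <1
  x=-1.078: |R|=0.64830 <1
  x=-1.971: |R|=1.45703 >1
  x=-1.782: |R|=1.20270 >1
Interval (-1.6000, 0).

z* = -1.6000.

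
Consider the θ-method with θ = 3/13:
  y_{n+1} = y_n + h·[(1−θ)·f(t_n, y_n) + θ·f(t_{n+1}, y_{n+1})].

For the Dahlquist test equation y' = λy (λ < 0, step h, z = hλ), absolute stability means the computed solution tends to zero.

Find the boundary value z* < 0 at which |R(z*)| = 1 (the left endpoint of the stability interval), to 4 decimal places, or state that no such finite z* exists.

z* = -3.7143.

On y'=λy, z=hλ:
  y_{n+1} = y_n + z·[10/13·y_n + 3/13·y_{n+1}] ⇒ (1 − 3/13z)y_{n+1} = (1 + 10/13z)y_n
  R(z) = (1 + 10/13z)/(1 − 3/13z).

Find x<0 with |R(x)|<1.
x=-0.65: |R|=0.4348
R=−1: 1+10/13x = −1+3/13x ⇒ -7/13x=2 ⇒ x=2/(-7/13)=-3.7143
Confirm numerically:
  x=-3.212: |R|=0.84467 <1
  x=-3.022: |R|=0.78039 <1
  x=-2.736: |R|=0.67710 <1
  x=-4.028: |R|=1.08755 >1
  x=-3.923: |R|=1.05899 >1
  x=-3.919: |R|=1.05788 >1
Stable set (-3.7143, 0).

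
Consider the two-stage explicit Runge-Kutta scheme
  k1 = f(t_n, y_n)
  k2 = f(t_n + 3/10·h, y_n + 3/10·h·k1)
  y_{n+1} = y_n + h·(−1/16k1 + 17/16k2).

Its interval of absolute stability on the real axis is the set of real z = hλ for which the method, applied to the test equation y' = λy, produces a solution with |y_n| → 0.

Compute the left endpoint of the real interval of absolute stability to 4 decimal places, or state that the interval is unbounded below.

z* = -3.1373.

On y'=λy, z=hλ:
  k1=λy_n ⇒ h·k1=z·y_n;  k2=λ(1+3/10z)y_n ⇒ h·k2=z(1+3/10z)y_n
  y_{n+1}/y_n = 1 − 1/16z + 17/16z(1+3/10z) = 1 + z + 51/160z²
  so R(z) = 1 + z + 51/160z².

Need |R(x)|<1, x<0.
x=-1.1: |R|=0.2857
R=1: x+51/160x²=0 ⇒ x=−160/51=-3.1373; min R=1−1/(4·51/160)=0.2157>−1
Confirm numerically:
  x=-1.972: |R|=0.26755 <1
  x=-1.481: |R|=0.21813 <1
  x=-1.475: |R|=0.21848 <1
  x=-1.461: |R|=0.21938 <1
  x=-3.500: |R|=1.40469 >1
  x=-3.357: |R|=1.23514 >1
  x=-3.339: |R|=1.21472 >1
Interval (-3.1373, 0).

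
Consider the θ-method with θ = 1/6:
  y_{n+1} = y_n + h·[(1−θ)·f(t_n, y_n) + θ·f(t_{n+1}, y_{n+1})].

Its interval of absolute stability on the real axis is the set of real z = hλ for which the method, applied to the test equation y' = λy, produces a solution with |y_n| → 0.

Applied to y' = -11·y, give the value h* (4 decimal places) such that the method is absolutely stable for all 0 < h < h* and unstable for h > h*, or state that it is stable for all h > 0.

(-3.0000,0); λ=-11 ⇒ h* = (3)/11 = 0.2727.

Set f=λy, z=hλ:
  y_{n+1} = y_n + z·[5/6·y_n + 1/6·y_{n+1}] ⇒ (1 − 1/6z)y_{n+1} = (1 + 5/6z)y_n
  R(z) = (1 + 5/6z)/(1 − 1/6z).

Solve |R(x)|<1 on ℝ⁻.
x=-0.64: |R|=0.4217
R=−1: 1+5/6x = −1+1/6x ⇒ -2/3x=2 ⇒ x=2/(-2/3)=-3.0000
Confirm numerically:
  x=-2.504: |R|=0.76670 <1
  x=-2.165: |R|=0.59094 <1
  x=-1.380: |R|=0.12195 <1
  x=-3.171: |R|=1.07458 >1
  x=-3.144: |R|=1.06299 >1
Stable set (-3.0000, 0).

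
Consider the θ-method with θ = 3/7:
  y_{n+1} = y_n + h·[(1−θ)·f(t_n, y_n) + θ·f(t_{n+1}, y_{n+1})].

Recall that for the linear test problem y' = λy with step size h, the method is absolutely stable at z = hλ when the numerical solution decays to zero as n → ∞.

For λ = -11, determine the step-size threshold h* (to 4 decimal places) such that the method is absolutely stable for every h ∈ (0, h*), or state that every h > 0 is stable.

(-14.0000,0); λ=-11 ⇒ h* = (14)/11 = 1.2727.

Test eqn y'=λy, z=hλ:
  y_{n+1} = y_n + z·[4/7·y_n + 3/7·y_{n+1}] ⇒ (1 − 3/7z)y_{n+1} = (1 + 4/7z)y_n
  ⇒ R(z) = (1 + 4/7z)/(1 − 3/7z).

Need |R(x)|<1, x<0.
x=-1.76: |R|=0.0033
R=−1: 1+4/7x = −1+3/7x ⇒ -1/7x=2 ⇒ x=2/(-1/7)=-14.0000
Confirm numerically:
  x=-9.247: |R|=0.86319 <1
  x=-7.309: |R|=0.76869 <1
  x=-6.789: |R|=0.73651 <1
  x=-14.510: |R|=1.01009 >1
  x=-14.165: |R|=1.00333 >1
  x=-14.159: |R|=1.00321 >1
Interval (-14.0000, 0).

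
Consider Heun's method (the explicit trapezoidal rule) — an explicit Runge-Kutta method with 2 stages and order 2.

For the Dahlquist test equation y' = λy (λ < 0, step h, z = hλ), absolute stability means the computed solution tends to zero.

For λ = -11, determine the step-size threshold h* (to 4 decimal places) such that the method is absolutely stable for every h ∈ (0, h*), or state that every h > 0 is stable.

(-2.0000,0); λ=-11 ⇒ h* = 0.1818.

On y'=λy, z=hλ:
  order 2, 2-stage ⇒ R(z)=1+z+z^2/2
  (e.g. R(-1.34)=0.55780, |R|=0.55780)

Solve |R(x)|<1 on ℝ⁻.
x=-1.34: |R|=0.5578
|R(-1.62)|=0.6922 |R(-0.63)|=0.5684 |R(-0.61)|=0.5760
Bisect:
  x_lo=-2.8281 |R|=2.1710  x_hi=-0.3793 |R|=0.6927
  mid=-1.60369 |R|=0.68222 →hi
  mid=-2.21591 |R|=1.23922 →lo
  mid=-1.90980 |R|=0.91387 →hi
  mid=-2.06286 |R|=1.06483 →lo
  mid=-1.98633 |R|=0.98642 →hi
  mid=-2.02459 |R|=1.02489 →lo
  mid=-2.00546 |R|=1.00547 →lo
  mid=-1.99589 |R|=0.99590 →hi
  ...
  [-2.00008,-1.99993] ⇒ x*=-2.0000
Stable set (-2.0000, 0).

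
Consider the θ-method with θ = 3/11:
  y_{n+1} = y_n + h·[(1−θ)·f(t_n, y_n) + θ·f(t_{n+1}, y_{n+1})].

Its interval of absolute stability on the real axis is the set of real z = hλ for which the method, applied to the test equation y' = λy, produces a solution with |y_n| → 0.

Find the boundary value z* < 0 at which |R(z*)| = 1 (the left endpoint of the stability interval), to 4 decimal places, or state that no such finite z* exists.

Test eqn y'=λy, z=hλ:
  y_{n+1} = y_n + z·[8/11·y_n + 3/11·y_{n+1}] ⇒ (1 − 3/11z)y_{n+1} = (1 + 8/11z)y_n
  R(z) = (1 + 8/11z)/(1 − 3/11z).

Boundary: |R(x)|=1, x<0.
x=-0.62: |R|=0.4697
R=−1: 1+8/11x = −1+3/11x ⇒ -5/11x=2 ⇒ x=2/(-5/11)=-4.4000
Confirm numerically:
  x=-3.865: |R|=0.88161 <1
  x=-3.236: |R|=0.71895 <1
  x=-3.070: |R|=0.67095 <1
  x=-1.901: |R|=0.25193 <1
  x=-4.709: |R|=1.06149 >1
  x=-4.499: |R|=1.02021 >1
Stable set (-4.4000, 0).

left endpoint -4.4000.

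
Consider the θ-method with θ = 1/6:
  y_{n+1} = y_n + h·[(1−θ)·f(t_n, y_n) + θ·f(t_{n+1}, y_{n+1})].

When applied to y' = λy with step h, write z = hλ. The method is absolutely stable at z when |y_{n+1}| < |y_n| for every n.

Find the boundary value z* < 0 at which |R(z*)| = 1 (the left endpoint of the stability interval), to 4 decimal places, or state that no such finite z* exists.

z* = -3.0000.

On y'=λy, z=hλ:
  y_{n+1} = y_n + z·[5/6·y_n + 1/6·y_{n+1}] ⇒ (1 − 1/6z)y_{n+1} = (1 + 5/6z)y_n
  Hence R(z) = (1 + 5/6z)/(1 − 1/6z).

Need |R(x)|<1, x<0.
x=-0.84: |R|=0.2632
R=−1: 1+5/6x = −1+1/6x ⇒ -2/3x=2 ⇒ x=2/(-2/3)=-3.0000
Confirm numerically:
  x=-2.080: |R|=0.54455 <1
  x=-1.914: |R|=0.45110 <1
  x=-1.890: |R|=0.43726 <1
  x=-3.367: |R|=1.15672 >1
  x=-3.329: |R|=1.14107 >1
  x=-3.147: |R|=1.06428 >1
Stable set (-3.0000, 0).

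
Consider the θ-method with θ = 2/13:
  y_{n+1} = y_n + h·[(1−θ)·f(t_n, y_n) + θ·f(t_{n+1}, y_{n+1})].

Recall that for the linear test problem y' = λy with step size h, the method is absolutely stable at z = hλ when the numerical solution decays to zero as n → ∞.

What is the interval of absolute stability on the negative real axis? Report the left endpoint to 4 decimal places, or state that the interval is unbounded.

Set f=λy, z=hλ:
  y_{n+1} = y_n + z·[11/13·y_n + 2/13·y_{n+1}] ⇒ (1 − 2/13z)y_{n+1} = (1 + 11/13z)y_n
  Hence R(z) = (1 + 11/13z)/(1 − 2/13z).

Need |R(x)|<1, x<0.
x=-0.75: |R|=0.3276
R=−1: 1+11/13x = −1+2/13x ⇒ -9/13x=2 ⇒ x=2/(-9/13)=-2.8889
Confirm numerically:
  x=-2.351: |R|=0.72653 <1
  x=-2.108: |R|=0.59178 <1
  x=-1.457: |R|=0.19021 <1
  x=-3.464: |R|=1.25974 >1
  x=-3.141: |R|=1.11767 >1
So |R|<1 on (-2.8889, 0).

z∈(-2.8889,0).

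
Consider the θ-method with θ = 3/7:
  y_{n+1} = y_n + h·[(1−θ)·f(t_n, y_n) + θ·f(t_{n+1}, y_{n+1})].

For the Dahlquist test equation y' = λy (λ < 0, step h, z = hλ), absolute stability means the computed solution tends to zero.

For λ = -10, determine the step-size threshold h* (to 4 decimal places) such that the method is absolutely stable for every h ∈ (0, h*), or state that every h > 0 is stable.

Test eqn y'=λy, z=hλ:
  y_{n+1} = y_n + z·[4/7·y_n + 3/7·y_{n+1}] ⇒ (1 − 3/7z)y_{n+1} = (1 + 4/7z)y_n
  ⇒ R(z) = (1 + 4/7z)/(1 − 3/7z).

Need |R(x)|<1, x<0.
x=-0.54: |R|=0.5615
R=−1: 1+4/7x = −1+3/7x ⇒ -1/7x=2 ⇒ x=2/(-1/7)=-14.0000
Confirm numerically:
  x=-13.944: |R|=0.99885 <1
  x=-12.631: |R|=0.96951 <1
  x=-6.999: |R|=0.74994 <1
  x=-14.395: |R|=1.00787 >1
  x=-14.190: |R|=1.00383 >1
Stable set (-14.0000, 0).

(-14.0000,0); λ=-10 ⇒ h* = (14)/10 = 1.4000.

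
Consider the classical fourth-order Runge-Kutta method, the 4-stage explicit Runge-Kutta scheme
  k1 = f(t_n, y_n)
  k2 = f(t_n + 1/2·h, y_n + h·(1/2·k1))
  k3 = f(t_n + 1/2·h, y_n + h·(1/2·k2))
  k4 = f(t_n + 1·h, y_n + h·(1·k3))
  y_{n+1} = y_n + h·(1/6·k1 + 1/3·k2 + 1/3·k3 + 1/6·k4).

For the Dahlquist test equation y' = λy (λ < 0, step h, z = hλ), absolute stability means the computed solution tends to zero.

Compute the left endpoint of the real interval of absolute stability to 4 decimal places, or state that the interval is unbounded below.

z* = -2.7853.

Test eqn y'=λy, z=hλ:
  order 4, 4-stage ⇒ R(z)=1+z+z^2/2+z^3/6+z^4/24
  (e.g. R(-1.63)=0.27079, |R|=0.27079)

Find x<0 with |R(x)|<1.
x=-1.63: |R|=0.2708
|R(-2.34)|=0.5116 |R(-1.4)|=0.2827 |R(-0.69)|=0.5027
Bisect:
  x_lo=-3.3589 |R|=2.2699  x_hi=-0.0816 |R|=0.9217
  mid=-1.72024 |R|=0.27582 →hi
  mid=-2.53957 |R|=0.68847 →hi
  mid=-2.94923 |R|=1.27664 →lo
  mid=-2.74440 |R|=0.94007 →hi
  mid=-2.84682 |R|=1.09679 →lo
  mid=-2.79561 |R|=1.01566 →lo
  mid=-2.77000 |R|=0.97719 →hi
  mid=-2.78281 |R|=0.99625 →hi
  ...
  [-2.78541,-2.78521] ⇒ x*=-2.7853
Interval (-2.7853, 0).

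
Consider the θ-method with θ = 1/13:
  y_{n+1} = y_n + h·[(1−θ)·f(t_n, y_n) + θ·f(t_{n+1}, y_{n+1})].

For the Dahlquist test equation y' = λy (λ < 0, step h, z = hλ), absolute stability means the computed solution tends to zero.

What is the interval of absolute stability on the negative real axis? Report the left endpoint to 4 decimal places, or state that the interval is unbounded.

(-2.3636, 0).

With y'=λy (z=hλ):
  y_{n+1} = y_n + z·[12/13·y_n + 1/13·y_{n+1}] ⇒ (1 − 1/13z)y_{n+1} = (1 + 12/13z)y_n
  ⇒ R(z) = (1 + 12/13z)/(1 − 1/13z).

Need |R(x)|<1, x<0.
x=-1.57: |R|=0.4008
R=−1: 1+12/13x = −1+1/13x ⇒ -11/13x=2 ⇒ x=2/(-11/13)=-2.3636
Confirm numerically:
  x=-2.287: |R|=0.94486 <1
  x=-2.105: |R|=0.81165 <1
  x=-1.822: |R|=0.59803 <1
  x=-2.487: |R|=1.08762 >1
  x=-2.413: |R|=1.03523 >1
Interval (-2.3636, 0).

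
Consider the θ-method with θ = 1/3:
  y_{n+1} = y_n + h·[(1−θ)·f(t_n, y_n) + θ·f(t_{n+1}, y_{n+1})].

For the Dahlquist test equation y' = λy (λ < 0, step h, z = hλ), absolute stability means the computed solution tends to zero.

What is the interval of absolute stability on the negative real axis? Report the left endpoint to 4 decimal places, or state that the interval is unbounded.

(-6.0000, 0).

With y'=λy (z=hλ):
  y_{n+1} = y_n + z·[2/3·y_n + 1/3·y_{n+1}] ⇒ (1 − 1/3z)y_{n+1} = (1 + 2/3z)y_n
  ⇒ R(z) = (1 + 2/3z)/(1 − 1/3z).

Need |R(x)|<1, x<0.
x=-1.35: |R|=0.0690
R=−1: 1+2/3x = −1+1/3x ⇒ -1/3x=2 ⇒ x=2/(-1/3)=-6.0000
Confirm numerically:
  x=-5.309: |R|=0.91684 <1
  x=-5.087: |R|=0.88710 <1
  x=-4.706: |R|=0.83208 <1
  x=-3.978: |R|=0.71023 <1
  x=-6.176: |R|=1.01918 >1
  x=-6.030: |R|=1.00332 >1
Interval (-6.0000, 0).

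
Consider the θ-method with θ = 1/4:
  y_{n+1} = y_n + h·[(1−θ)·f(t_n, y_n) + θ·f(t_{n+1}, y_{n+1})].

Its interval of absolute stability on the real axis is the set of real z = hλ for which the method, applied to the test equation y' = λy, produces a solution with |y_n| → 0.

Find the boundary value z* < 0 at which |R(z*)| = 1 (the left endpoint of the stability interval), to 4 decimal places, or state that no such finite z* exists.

z* = -4.0000.

Set f=λy, z=hλ:
  y_{n+1} = y_n + z·[3/4·y_n + 1/4·y_{n+1}] ⇒ (1 − 1/4z)y_{n+1} = (1 + 3/4z)y_n
  R(z) = (1 + 3/4z)/(1 − 1/4z).

Boundary: |R(x)|=1, x<0.
x=-1.21: |R|=0.0710
R=−1: 1+3/4x = −1+1/4x ⇒ -1/2x=2 ⇒ x=2/(-1/2)=-4.0000
Confirm numerically:
  x=-3.535: |R|=0.87658 <1
  x=-2.889: |R|=0.67746 <1
  x=-2.751: |R|=0.62998 <1
  x=-2.262: |R|=0.44491 <1
  x=-4.479: |R|=1.11299 >1
  x=-4.295: |R|=1.07113 >1
Stable set (-4.0000, 0).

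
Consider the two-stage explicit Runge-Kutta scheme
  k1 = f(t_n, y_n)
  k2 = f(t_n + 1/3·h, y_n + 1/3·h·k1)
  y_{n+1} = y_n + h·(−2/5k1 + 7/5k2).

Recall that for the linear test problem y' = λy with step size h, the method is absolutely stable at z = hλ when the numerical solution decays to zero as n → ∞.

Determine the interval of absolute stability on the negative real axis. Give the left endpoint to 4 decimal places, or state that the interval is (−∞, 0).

With y'=λy (z=hλ):
  k1=λy_n ⇒ h·k1=z·y_n;  k2=λ(1+1/3z)y_n ⇒ h·k2=z(1+1/3z)y_n
  y_{n+1}/y_n = 1 − 2/5z + 7/5z(1+1/3z) = 1 + z + 7/15z²
  R(z) = 1 + z + 7/15z².

Find x<0 with |R(x)|<1.
x=-1.49: |R|=0.5460
R=1: x+7/15x²=0 ⇒ x=−15/7=-2.1429; min R=1−1/(4·7/15)=0.4643>−1
Confirm numerically:
  x=-1.994: |R|=0.86148 <1
  x=-1.669: |R|=0.63093 <1
  x=-0.927: |R|=0.47402 <1
  x=-2.719: |R|=1.73105 >1
  x=-2.708: |R|=1.71419 >1
  x=-2.658: |R|=1.63898 >1
So |R|<1 on (-2.1429, 0).

z∈(-2.1429,0).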